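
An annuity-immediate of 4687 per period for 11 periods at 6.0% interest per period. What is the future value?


FV = PMT * ((1+i)^n - 1) / i
= 4687 * ((1.06)^11 - 1) / 0.06
= 4687 * (1.898299 - 1) / 0.06
= 70172.089


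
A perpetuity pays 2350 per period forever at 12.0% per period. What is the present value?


PV = PMT / i
= 2350 / 0.12
= 19583.3333


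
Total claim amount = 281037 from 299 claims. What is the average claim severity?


severity = total / number
= 281037 / 299
= 939.9231


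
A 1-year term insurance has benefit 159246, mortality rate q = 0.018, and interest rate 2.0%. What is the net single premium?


NSP = benefit * q * v
v = 1/(1+i) = 0.980392
NSP = 159246 * 0.018 * 0.980392
= 2810.2235


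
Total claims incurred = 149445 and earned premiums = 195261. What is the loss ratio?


Loss ratio = claims / premiums
= 149445 / 195261
= 0.7654


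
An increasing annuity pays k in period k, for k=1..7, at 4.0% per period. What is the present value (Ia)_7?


(Ia)_n = sum_{k=1}^{n} k * v^k, v = 1/(1+i)
v = 0.961538
Sum computed term by term:
(Ia)_7 = 23.0678


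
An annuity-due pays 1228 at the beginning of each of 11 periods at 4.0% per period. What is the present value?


PV_due = PMT * (1-(1+i)^(-n))/i * (1+i)
PV_immediate = 10757.8654
PV_due = 10757.8654 * 1.04
= 11188.18


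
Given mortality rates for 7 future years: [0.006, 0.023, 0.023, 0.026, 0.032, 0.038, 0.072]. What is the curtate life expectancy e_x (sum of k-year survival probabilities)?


e_x = sum_{k=1}^{n} k_p_x
k_p_x values:
  1_p_x = 0.994
  2_p_x = 0.971138
  3_p_x = 0.948802
  4_p_x = 0.924133
  5_p_x = 0.894561
  6_p_x = 0.860567
  7_p_x = 0.798607
e_x = 6.3918


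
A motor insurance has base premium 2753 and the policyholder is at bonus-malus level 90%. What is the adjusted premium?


adjusted = base * BM_level / 100
= 2753 * 90 / 100
= 2753 * 0.9
= 2477.7


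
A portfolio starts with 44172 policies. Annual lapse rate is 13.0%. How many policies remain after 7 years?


remaining = initial * (1 - lapse)^years
= 44172 * (1 - 0.13)^7
= 44172 * 0.377255
= 16664.0988


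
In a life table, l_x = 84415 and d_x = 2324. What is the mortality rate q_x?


q_x = d_x / l_x
= 2324 / 84415
= 0.0275


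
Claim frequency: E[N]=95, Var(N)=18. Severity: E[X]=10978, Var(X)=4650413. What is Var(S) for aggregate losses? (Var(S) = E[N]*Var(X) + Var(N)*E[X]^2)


Var(S) = E[N]*Var(X) + Var(N)*E[X]^2
= 95*4650413 + 18*10978^2
= 441789235 + 2169296712
= 2.6111e+09


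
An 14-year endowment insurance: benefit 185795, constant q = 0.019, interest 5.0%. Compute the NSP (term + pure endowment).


Term component = 31406.9693
Pure endowment = 14_p_x * v^14 * benefit = 0.76448 * 0.505068 * 185795 = 71738.1113
NSP = 103145.0807


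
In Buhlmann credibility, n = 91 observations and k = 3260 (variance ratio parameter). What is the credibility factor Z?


Z = n / (n + k)
= 91 / (91 + 3260)
= 91 / 3351
= 0.0272


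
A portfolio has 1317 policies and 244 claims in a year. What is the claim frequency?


frequency = claims / policies
= 244 / 1317
= 0.1853


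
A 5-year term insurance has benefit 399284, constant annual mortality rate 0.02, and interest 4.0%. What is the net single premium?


NSP = benefit * sum_{k=0}^{n-1} k_p_x * q * v^(k+1)
With constant q=0.02, v=0.961538
Sum = 0.085681
NSP = 399284 * 0.085681
= 34211.0517


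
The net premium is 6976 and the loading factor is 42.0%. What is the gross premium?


Gross = net * (1 + loading)
= 6976 * (1 + 0.42)
= 6976 * 1.42
= 9905.92


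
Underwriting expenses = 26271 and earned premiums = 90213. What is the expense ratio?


Expense ratio = expenses / premiums
= 26271 / 90213
= 0.2912


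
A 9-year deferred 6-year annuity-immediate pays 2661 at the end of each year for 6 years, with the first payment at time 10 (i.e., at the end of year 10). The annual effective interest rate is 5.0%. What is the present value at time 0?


PV at time 9 of the 6-year annuity-immediate:
a_n = 2661 * (1-(1+0.05)^(-6))/0.05 = 13506.4166
Discount back 9 years to time 0:
PV = 13506.4166 * (1+0.05)^(-9)
= 13506.4166 * 0.644609
= 8706.3566


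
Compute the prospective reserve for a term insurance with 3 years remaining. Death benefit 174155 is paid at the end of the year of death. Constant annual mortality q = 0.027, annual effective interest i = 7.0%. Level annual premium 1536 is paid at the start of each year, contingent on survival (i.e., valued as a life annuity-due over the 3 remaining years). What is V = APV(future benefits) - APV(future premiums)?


v = 1/(1+i) = 0.934579
APV(future benefits) per unit = sum_{k=0}^{2} k_p_x * q * v^(k+1) = 0.069046
APV(future benefits) = 174155 * 0.069046 = 12024.6541
Life annuity-due factor ä_{x:3} = sum_{k=0}^{2} k_p_x * v^k = 2.736256
APV(future premiums) = 1536 * 2.736256 = 4202.8886
V = 12024.6541 - 4202.8886
= 7821.7655


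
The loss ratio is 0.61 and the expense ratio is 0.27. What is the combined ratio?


Combined ratio = loss ratio + expense ratio
= 0.61 + 0.27
= 0.88


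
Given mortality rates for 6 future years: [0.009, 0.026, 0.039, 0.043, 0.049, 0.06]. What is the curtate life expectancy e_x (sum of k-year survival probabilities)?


e_x = sum_{k=1}^{n} k_p_x
k_p_x values:
  1_p_x = 0.991
  2_p_x = 0.965234
  3_p_x = 0.92759
  4_p_x = 0.887704
  5_p_x = 0.844206
  6_p_x = 0.793554
e_x = 5.4093


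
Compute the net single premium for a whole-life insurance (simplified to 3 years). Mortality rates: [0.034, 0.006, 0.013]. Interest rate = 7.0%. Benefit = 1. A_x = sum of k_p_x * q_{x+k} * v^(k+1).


v = 0.934579
Year 0: k_p_x=1.0, q=0.034, term=0.031776
Year 1: k_p_x=0.966, q=0.006, term=0.005062
Year 2: k_p_x=0.960204, q=0.013, term=0.01019
A_x = 0.047


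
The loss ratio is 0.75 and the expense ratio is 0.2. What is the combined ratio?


Combined ratio = loss ratio + expense ratio
= 0.75 + 0.2
= 0.95


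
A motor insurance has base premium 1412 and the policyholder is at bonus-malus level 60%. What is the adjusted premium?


adjusted = base * BM_level / 100
= 1412 * 60 / 100
= 1412 * 0.6
= 847.2


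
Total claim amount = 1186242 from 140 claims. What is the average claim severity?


severity = total / number
= 1186242 / 140
= 8473.1571


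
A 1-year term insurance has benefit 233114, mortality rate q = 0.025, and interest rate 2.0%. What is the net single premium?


NSP = benefit * q * v
v = 1/(1+i) = 0.980392
NSP = 233114 * 0.025 * 0.980392
= 5713.5784


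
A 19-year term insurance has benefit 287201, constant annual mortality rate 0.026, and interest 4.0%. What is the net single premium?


NSP = benefit * sum_{k=0}^{n-1} k_p_x * q * v^(k+1)
With constant q=0.026, v=0.961538
Sum = 0.280591
NSP = 287201 * 0.280591
= 80585.9577


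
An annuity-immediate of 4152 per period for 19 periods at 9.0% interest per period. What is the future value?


FV = PMT * ((1+i)^n - 1) / i
= 4152 * ((1.09)^19 - 1) / 0.09
= 4152 * (5.141661 - 1) / 0.09
= 191068.6392


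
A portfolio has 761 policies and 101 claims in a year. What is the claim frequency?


frequency = claims / policies
= 101 / 761
= 0.1327


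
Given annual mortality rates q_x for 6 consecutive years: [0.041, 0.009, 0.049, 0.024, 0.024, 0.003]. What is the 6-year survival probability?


p_k = 1 - q_k for each year
Survival = product of (1 - q_k)
= 0.959 * 0.991 * 0.951 * 0.976 * 0.976 * 0.997
= 0.8584


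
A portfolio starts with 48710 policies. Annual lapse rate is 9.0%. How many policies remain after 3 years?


remaining = initial * (1 - lapse)^years
= 48710 * (1 - 0.09)^3
= 48710 * 0.753571
= 36706.4434


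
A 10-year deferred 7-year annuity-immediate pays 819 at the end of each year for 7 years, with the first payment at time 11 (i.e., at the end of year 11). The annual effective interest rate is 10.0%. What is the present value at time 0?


PV at time 10 of the 7-year annuity-immediate:
a_n = 819 * (1-(1+0.1)^(-7))/0.1 = 3987.235
Discount back 10 years to time 0:
PV = 3987.235 * (1+0.1)^(-10)
= 3987.235 * 0.385543
= 1537.2517


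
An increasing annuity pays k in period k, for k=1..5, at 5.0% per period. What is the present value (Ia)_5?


(Ia)_n = sum_{k=1}^{n} k * v^k, v = 1/(1+i)
v = 0.952381
Sum computed term by term:
(Ia)_5 = 12.5664


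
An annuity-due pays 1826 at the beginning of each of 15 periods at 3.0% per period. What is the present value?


PV_due = PMT * (1-(1+i)^(-n))/i * (1+i)
PV_immediate = 21798.6695
PV_due = 21798.6695 * 1.03
= 22452.6296


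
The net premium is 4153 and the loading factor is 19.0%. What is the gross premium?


Gross = net * (1 + loading)
= 4153 * (1 + 0.19)
= 4153 * 1.19
= 4942.07


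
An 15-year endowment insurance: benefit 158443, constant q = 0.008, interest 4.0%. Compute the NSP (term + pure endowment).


Term component = 13408.5601
Pure endowment = 15_p_x * v^15 * benefit = 0.886493 * 0.555265 * 158443 = 77991.6395
NSP = 91400.1995


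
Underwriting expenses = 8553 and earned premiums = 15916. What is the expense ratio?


Expense ratio = expenses / premiums
= 8553 / 15916
= 0.5374


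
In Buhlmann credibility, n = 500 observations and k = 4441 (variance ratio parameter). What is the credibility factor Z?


Z = n / (n + k)
= 500 / (500 + 4441)
= 500 / 4941
= 0.1012


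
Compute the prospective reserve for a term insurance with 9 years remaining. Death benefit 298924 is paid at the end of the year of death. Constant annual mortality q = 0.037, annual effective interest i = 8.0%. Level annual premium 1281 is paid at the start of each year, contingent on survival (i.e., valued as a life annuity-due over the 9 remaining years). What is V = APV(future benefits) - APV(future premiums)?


v = 1/(1+i) = 0.925926
APV(future benefits) per unit = sum_{k=0}^{8} k_p_x * q * v^(k+1) = 0.203561
APV(future benefits) = 298924 * 0.203561 = 60849.4003
Life annuity-due factor ä_{x:9} = sum_{k=0}^{8} k_p_x * v^k = 5.941793
APV(future premiums) = 1281 * 5.941793 = 7611.4374
V = 60849.4003 - 7611.4374
= 53237.963


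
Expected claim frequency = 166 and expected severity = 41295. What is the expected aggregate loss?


E[S] = E[N] * E[X]
= 166 * 41295
= 6.8550e+06


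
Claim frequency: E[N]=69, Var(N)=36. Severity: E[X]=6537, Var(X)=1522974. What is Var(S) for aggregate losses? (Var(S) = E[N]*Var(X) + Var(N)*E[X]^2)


Var(S) = E[N]*Var(X) + Var(N)*E[X]^2
= 69*1522974 + 36*6537^2
= 105085206 + 1538365284
= 1.6435e+09


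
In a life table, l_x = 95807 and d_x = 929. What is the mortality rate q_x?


q_x = d_x / l_x
= 929 / 95807
= 0.0097


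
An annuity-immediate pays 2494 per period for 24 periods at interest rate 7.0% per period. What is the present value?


PV = PMT * (1 - (1+i)^(-n)) / i
= 2494 * (1 - (1+0.07)^(-24)) / 0.07
= 2494 * (1 - 0.197147) / 0.07
= 2494 * 11.469334
= 28604.519


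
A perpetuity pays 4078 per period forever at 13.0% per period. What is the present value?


PV = PMT / i
= 4078 / 0.13
= 31369.2308


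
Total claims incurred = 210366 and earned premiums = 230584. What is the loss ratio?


Loss ratio = claims / premiums
= 210366 / 230584
= 0.9123


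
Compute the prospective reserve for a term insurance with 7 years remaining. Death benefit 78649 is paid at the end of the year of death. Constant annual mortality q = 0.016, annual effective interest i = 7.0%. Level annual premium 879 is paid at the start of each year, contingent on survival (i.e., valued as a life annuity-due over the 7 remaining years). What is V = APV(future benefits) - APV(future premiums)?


v = 1/(1+i) = 0.934579
APV(future benefits) per unit = sum_{k=0}^{6} k_p_x * q * v^(k+1) = 0.082556
APV(future benefits) = 78649 * 0.082556 = 6492.9423
Life annuity-due factor ä_{x:7} = sum_{k=0}^{6} k_p_x * v^k = 5.520929
APV(future premiums) = 879 * 5.520929 = 4852.8963
V = 6492.9423 - 4852.8963
= 1640.046


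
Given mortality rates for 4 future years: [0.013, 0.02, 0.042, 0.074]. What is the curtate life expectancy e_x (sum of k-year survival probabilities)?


e_x = sum_{k=1}^{n} k_p_x
k_p_x values:
  1_p_x = 0.987
  2_p_x = 0.96726
  3_p_x = 0.926635
  4_p_x = 0.858064
e_x = 3.739


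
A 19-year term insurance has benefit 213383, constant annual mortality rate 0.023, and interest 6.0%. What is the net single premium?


NSP = benefit * sum_{k=0}^{n-1} k_p_x * q * v^(k+1)
With constant q=0.023, v=0.943396
Sum = 0.218246
NSP = 213383 * 0.218246
= 46570.0788


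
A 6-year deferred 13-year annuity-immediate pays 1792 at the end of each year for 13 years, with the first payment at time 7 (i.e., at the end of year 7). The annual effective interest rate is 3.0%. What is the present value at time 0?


PV at time 6 of the 13-year annuity-immediate:
a_n = 1792 * (1-(1+0.03)^(-13))/0.03 = 19057.84
Discount back 6 years to time 0:
PV = 19057.84 * (1+0.03)^(-6)
= 19057.84 * 0.837484
= 15960.6409


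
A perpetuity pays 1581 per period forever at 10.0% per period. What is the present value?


PV = PMT / i
= 1581 / 0.1
= 15810.0


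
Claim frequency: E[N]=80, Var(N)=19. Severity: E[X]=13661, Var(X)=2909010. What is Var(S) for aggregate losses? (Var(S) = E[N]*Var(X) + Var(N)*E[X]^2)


Var(S) = E[N]*Var(X) + Var(N)*E[X]^2
= 80*2909010 + 19*13661^2
= 232720800 + 3545835499
= 3.7786e+09


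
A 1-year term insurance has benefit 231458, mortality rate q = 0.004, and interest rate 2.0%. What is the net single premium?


NSP = benefit * q * v
v = 1/(1+i) = 0.980392
NSP = 231458 * 0.004 * 0.980392
= 907.6784


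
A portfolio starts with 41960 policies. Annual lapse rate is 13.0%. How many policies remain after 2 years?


remaining = initial * (1 - lapse)^years
= 41960 * (1 - 0.13)^2
= 41960 * 0.7569
= 31759.524


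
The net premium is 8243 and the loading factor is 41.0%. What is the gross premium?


Gross = net * (1 + loading)
= 8243 * (1 + 0.41)
= 8243 * 1.41
= 11622.63


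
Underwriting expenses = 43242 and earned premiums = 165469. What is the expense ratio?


Expense ratio = expenses / premiums
= 43242 / 165469
= 0.2613


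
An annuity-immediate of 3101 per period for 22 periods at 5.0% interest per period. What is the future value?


FV = PMT * ((1+i)^n - 1) / i
= 3101 * ((1.05)^22 - 1) / 0.05
= 3101 * (2.925261 - 1) / 0.05
= 119404.6698


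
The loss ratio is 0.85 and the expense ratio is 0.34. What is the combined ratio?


Combined ratio = loss ratio + expense ratio
= 0.85 + 0.34
= 1.19


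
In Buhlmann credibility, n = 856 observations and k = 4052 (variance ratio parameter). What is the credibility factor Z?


Z = n / (n + k)
= 856 / (856 + 4052)
= 856 / 4908
= 0.1744


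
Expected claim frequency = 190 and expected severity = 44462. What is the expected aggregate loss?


E[S] = E[N] * E[X]
= 190 * 44462
= 8.4478e+06


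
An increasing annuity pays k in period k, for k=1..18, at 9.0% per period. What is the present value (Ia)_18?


(Ia)_n = sum_{k=1}^{n} k * v^k, v = 1/(1+i)
v = 0.917431
Sum computed term by term:
(Ia)_18 = 63.6416


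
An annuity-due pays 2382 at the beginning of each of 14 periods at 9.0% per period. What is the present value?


PV_due = PMT * (1-(1+i)^(-n))/i * (1+i)
PV_immediate = 18546.6102
PV_due = 18546.6102 * 1.09
= 20215.8051


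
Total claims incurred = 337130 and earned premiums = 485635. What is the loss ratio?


Loss ratio = claims / premiums
= 337130 / 485635
= 0.6942


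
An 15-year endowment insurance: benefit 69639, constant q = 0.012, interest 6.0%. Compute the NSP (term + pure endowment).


Term component = 7565.699
Pure endowment = 15_p_x * v^15 * benefit = 0.834361 * 0.417265 * 69639 = 24244.8061
NSP = 31810.5051


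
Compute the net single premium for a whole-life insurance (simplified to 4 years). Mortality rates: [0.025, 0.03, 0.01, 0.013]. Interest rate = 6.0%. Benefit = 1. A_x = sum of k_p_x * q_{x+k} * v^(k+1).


v = 0.943396
Year 0: k_p_x=1.0, q=0.025, term=0.023585
Year 1: k_p_x=0.975, q=0.03, term=0.026032
Year 2: k_p_x=0.94575, q=0.01, term=0.007941
Year 3: k_p_x=0.936292, q=0.013, term=0.009641
A_x = 0.0672


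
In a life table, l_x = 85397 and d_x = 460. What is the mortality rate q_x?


q_x = d_x / l_x
= 460 / 85397
= 0.0054


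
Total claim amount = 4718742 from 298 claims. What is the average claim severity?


severity = total / number
= 4718742 / 298
= 15834.7047


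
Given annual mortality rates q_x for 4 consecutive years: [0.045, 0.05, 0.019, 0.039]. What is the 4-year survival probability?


p_k = 1 - q_k for each year
Survival = product of (1 - q_k)
= 0.955 * 0.95 * 0.981 * 0.961
= 0.8553


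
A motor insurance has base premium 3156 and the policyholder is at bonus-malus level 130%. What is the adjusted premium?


adjusted = base * BM_level / 100
= 3156 * 130 / 100
= 3156 * 1.3
= 4102.8


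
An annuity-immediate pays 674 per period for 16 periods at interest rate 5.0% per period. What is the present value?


PV = PMT * (1 - (1+i)^(-n)) / i
= 674 * (1 - (1+0.05)^(-16)) / 0.05
= 674 * (1 - 0.458112) / 0.05
= 674 * 10.83777
= 7304.6567


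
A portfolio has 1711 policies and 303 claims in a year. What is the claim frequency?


frequency = claims / policies
= 303 / 1711
= 0.1771


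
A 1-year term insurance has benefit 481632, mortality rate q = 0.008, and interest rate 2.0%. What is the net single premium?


NSP = benefit * q * v
v = 1/(1+i) = 0.980392
NSP = 481632 * 0.008 * 0.980392
= 3777.5059


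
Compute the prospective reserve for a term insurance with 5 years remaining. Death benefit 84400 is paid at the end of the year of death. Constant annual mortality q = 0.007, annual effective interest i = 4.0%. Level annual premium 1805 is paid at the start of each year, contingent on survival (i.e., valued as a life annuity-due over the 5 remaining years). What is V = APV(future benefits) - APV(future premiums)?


v = 1/(1+i) = 0.961538
APV(future benefits) per unit = sum_{k=0}^{4} k_p_x * q * v^(k+1) = 0.030746
APV(future benefits) = 84400 * 0.030746 = 2594.9998
Life annuity-due factor ä_{x:5} = sum_{k=0}^{4} k_p_x * v^k = 4.568043
APV(future premiums) = 1805 * 4.568043 = 8245.3177
V = 2594.9998 - 8245.3177
= -5650.3179


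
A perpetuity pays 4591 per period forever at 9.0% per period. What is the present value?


PV = PMT / i
= 4591 / 0.09
= 51011.1111


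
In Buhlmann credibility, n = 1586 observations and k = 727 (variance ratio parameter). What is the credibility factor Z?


Z = n / (n + k)
= 1586 / (1586 + 727)
= 1586 / 2313
= 0.6857


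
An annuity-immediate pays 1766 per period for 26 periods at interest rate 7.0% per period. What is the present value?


PV = PMT * (1 - (1+i)^(-n)) / i
= 1766 * (1 - (1+0.07)^(-26)) / 0.07
= 1766 * (1 - 0.172195) / 0.07
= 1766 * 11.825779
= 20884.3251


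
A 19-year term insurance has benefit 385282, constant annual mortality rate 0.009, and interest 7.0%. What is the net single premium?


NSP = benefit * sum_{k=0}^{n-1} k_p_x * q * v^(k+1)
With constant q=0.009, v=0.934579
Sum = 0.087395
NSP = 385282 * 0.087395
= 33671.6882


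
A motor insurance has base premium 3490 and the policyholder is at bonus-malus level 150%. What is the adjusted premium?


adjusted = base * BM_level / 100
= 3490 * 150 / 100
= 3490 * 1.5
= 5235.0


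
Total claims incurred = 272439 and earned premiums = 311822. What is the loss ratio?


Loss ratio = claims / premiums
= 272439 / 311822
= 0.8737


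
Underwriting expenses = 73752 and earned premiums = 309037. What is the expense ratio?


Expense ratio = expenses / premiums
= 73752 / 309037
= 0.2387


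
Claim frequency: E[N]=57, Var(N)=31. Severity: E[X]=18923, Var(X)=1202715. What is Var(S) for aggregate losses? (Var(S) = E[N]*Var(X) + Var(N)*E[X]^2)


Var(S) = E[N]*Var(X) + Var(N)*E[X]^2
= 57*1202715 + 31*18923^2
= 68554755 + 11100477799
= 1.1169e+10


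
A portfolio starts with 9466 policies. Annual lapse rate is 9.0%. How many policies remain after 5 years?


remaining = initial * (1 - lapse)^years
= 9466 * (1 - 0.09)^5
= 9466 * 0.624032
= 5907.0883


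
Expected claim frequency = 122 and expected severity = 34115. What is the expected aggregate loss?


E[S] = E[N] * E[X]
= 122 * 34115
= 4.1620e+06


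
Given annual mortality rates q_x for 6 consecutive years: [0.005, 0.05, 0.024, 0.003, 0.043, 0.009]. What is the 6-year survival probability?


p_k = 1 - q_k for each year
Survival = product of (1 - q_k)
= 0.995 * 0.95 * 0.976 * 0.997 * 0.957 * 0.991
= 0.8723


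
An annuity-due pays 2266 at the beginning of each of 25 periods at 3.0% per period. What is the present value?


PV_due = PMT * (1-(1+i)^(-n))/i * (1+i)
PV_immediate = 39458.1927
PV_due = 39458.1927 * 1.03
= 40641.9384


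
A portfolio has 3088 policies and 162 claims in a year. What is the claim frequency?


frequency = claims / policies
= 162 / 3088
= 0.0525


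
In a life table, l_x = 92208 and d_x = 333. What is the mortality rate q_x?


q_x = d_x / l_x
= 333 / 92208
= 0.0036


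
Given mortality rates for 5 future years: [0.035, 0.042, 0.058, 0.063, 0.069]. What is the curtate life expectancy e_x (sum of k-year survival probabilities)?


e_x = sum_{k=1}^{n} k_p_x
k_p_x values:
  1_p_x = 0.965
  2_p_x = 0.92447
  3_p_x = 0.870851
  4_p_x = 0.815987
  5_p_x = 0.759684
e_x = 4.336


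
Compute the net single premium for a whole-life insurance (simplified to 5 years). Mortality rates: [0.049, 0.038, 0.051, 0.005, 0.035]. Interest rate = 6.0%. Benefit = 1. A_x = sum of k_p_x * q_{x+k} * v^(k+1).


v = 0.943396
Year 0: k_p_x=1.0, q=0.049, term=0.046226
Year 1: k_p_x=0.951, q=0.038, term=0.032163
Year 2: k_p_x=0.914862, q=0.051, term=0.039175
Year 3: k_p_x=0.868204, q=0.005, term=0.003438
Year 4: k_p_x=0.863863, q=0.035, term=0.022594
A_x = 0.1436


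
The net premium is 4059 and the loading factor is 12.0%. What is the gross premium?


Gross = net * (1 + loading)
= 4059 * (1 + 0.12)
= 4059 * 1.12
= 4546.08


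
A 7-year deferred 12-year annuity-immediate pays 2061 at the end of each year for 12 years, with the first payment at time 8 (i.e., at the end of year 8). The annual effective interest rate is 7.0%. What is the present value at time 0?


PV at time 7 of the 12-year annuity-immediate:
a_n = 2061 * (1-(1+0.07)^(-12))/0.07 = 16369.8765
Discount back 7 years to time 0:
PV = 16369.8765 * (1+0.07)^(-7)
= 16369.8765 * 0.62275
= 10194.3363


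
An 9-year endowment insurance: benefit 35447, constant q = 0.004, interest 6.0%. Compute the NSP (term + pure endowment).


Term component = 950.5824
Pure endowment = 9_p_x * v^9 * benefit = 0.964571 * 0.591898 * 35447 = 20237.6809
NSP = 21188.2633


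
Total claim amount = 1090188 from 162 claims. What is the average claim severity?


severity = total / number
= 1090188 / 162
= 6729.5556


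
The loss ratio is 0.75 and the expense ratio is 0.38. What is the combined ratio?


Combined ratio = loss ratio + expense ratio
= 0.75 + 0.38
= 1.13


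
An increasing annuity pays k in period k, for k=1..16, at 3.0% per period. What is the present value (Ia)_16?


(Ia)_n = sum_{k=1}^{n} k * v^k, v = 1/(1+i)
v = 0.970874
Sum computed term by term:
(Ia)_16 = 98.9088


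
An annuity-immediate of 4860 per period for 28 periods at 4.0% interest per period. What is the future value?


FV = PMT * ((1+i)^n - 1) / i
= 4860 * ((1.04)^28 - 1) / 0.04
= 4860 * (2.998703 - 1) / 0.04
= 242842.4533


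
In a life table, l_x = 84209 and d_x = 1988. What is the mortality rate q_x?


q_x = d_x / l_x
= 1988 / 84209
= 0.0236


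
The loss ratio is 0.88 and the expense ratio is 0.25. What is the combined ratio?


Combined ratio = loss ratio + expense ratio
= 0.88 + 0.25
= 1.13


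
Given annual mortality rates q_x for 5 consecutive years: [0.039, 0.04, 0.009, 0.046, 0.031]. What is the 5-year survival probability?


p_k = 1 - q_k for each year
Survival = product of (1 - q_k)
= 0.961 * 0.96 * 0.991 * 0.954 * 0.969
= 0.8452


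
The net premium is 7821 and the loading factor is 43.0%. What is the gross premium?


Gross = net * (1 + loading)
= 7821 * (1 + 0.43)
= 7821 * 1.43
= 11184.03


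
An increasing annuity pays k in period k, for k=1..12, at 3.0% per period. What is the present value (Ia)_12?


(Ia)_n = sum_{k=1}^{n} k * v^k, v = 1/(1+i)
v = 0.970874
Sum computed term by term:
(Ia)_12 = 61.2022


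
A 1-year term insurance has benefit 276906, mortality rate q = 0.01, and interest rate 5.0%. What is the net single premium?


NSP = benefit * q * v
v = 1/(1+i) = 0.952381
NSP = 276906 * 0.01 * 0.952381
= 2637.2


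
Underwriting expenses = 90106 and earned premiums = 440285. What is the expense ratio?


Expense ratio = expenses / premiums
= 90106 / 440285
= 0.2047


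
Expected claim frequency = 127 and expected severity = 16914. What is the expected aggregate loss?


E[S] = E[N] * E[X]
= 127 * 16914
= 2.1481e+06


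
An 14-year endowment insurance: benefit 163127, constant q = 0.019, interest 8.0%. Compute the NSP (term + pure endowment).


Term component = 23158.6999
Pure endowment = 14_p_x * v^14 * benefit = 0.76448 * 0.340461 * 163127 = 42457.9847
NSP = 65616.6846


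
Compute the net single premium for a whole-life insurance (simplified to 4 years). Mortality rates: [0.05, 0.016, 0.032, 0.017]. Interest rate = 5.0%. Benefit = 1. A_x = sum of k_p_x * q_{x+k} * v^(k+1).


v = 0.952381
Year 0: k_p_x=1.0, q=0.05, term=0.047619
Year 1: k_p_x=0.95, q=0.016, term=0.013787
Year 2: k_p_x=0.9348, q=0.032, term=0.02584
Year 3: k_p_x=0.904886, q=0.017, term=0.012656
A_x = 0.0999


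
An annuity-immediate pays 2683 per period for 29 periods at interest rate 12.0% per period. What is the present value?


PV = PMT * (1 - (1+i)^(-n)) / i
= 2683 * (1 - (1+0.12)^(-29)) / 0.12
= 2683 * (1 - 0.037383) / 0.12
= 2683 * 8.021806
= 21522.5056


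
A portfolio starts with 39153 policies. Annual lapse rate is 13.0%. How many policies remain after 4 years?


remaining = initial * (1 - lapse)^years
= 39153 * (1 - 0.13)^4
= 39153 * 0.572898
= 22430.6601


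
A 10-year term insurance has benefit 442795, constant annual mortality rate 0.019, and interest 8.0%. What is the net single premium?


NSP = benefit * sum_{k=0}^{n-1} k_p_x * q * v^(k+1)
With constant q=0.019, v=0.925926
Sum = 0.11854
NSP = 442795 * 0.11854
= 52489.0689


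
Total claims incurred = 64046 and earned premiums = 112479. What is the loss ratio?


Loss ratio = claims / premiums
= 64046 / 112479
= 0.5694


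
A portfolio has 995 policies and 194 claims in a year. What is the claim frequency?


frequency = claims / policies
= 194 / 995
= 0.195


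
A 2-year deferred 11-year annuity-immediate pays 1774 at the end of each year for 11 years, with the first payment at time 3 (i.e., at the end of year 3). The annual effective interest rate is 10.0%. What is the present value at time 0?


PV at time 2 of the 11-year annuity-immediate:
a_n = 1774 * (1-(1+0.1)^(-11))/0.1 = 11522.2382
Discount back 2 years to time 0:
PV = 11522.2382 * (1+0.1)^(-2)
= 11522.2382 * 0.826446
= 9522.5109


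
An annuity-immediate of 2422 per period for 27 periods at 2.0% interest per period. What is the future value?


FV = PMT * ((1+i)^n - 1) / i
= 2422 * ((1.02)^27 - 1) / 0.02
= 2422 * (1.706886 - 1) / 0.02
= 85603.9523


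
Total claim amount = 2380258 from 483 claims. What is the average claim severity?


severity = total / number
= 2380258 / 483
= 4928.0704


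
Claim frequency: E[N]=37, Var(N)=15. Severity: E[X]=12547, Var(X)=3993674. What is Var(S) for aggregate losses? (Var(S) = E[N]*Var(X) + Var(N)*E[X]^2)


Var(S) = E[N]*Var(X) + Var(N)*E[X]^2
= 37*3993674 + 15*12547^2
= 147765938 + 2361408135
= 2.5092e+09


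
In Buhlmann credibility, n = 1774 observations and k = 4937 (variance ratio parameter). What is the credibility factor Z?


Z = n / (n + k)
= 1774 / (1774 + 4937)
= 1774 / 6711
= 0.2643


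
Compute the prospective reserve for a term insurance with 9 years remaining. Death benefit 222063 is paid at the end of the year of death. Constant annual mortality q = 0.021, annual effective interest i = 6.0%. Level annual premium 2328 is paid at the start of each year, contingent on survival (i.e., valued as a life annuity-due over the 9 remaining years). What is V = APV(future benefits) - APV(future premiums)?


v = 1/(1+i) = 0.943396
APV(future benefits) per unit = sum_{k=0}^{8} k_p_x * q * v^(k+1) = 0.132487
APV(future benefits) = 222063 * 0.132487 = 29420.3644
Life annuity-due factor ä_{x:9} = sum_{k=0}^{8} k_p_x * v^k = 6.687417
APV(future premiums) = 2328 * 6.687417 = 15568.3072
V = 29420.3644 - 15568.3072
= 13852.0573


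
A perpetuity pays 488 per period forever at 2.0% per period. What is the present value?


PV = PMT / i
= 488 / 0.02
= 24400.0


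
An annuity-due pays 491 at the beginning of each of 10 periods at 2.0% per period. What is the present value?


PV_due = PMT * (1-(1+i)^(-n))/i * (1+i)
PV_immediate = 4410.4492
PV_due = 4410.4492 * 1.02
= 4498.6582


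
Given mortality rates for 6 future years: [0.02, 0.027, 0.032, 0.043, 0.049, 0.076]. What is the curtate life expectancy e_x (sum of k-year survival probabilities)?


e_x = sum_{k=1}^{n} k_p_x
k_p_x values:
  1_p_x = 0.98
  2_p_x = 0.95354
  3_p_x = 0.923027
  4_p_x = 0.883337
  5_p_x = 0.840053
  6_p_x = 0.776209
e_x = 5.3562


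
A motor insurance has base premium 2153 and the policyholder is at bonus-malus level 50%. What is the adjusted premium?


adjusted = base * BM_level / 100
= 2153 * 50 / 100
= 2153 * 0.5
= 1076.5


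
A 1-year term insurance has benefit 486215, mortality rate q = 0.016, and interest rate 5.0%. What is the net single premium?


NSP = benefit * q * v
v = 1/(1+i) = 0.952381
NSP = 486215 * 0.016 * 0.952381
= 7408.9905


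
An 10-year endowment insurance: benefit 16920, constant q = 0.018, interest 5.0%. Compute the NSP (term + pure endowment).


Term component = 2185.9197
Pure endowment = 10_p_x * v^10 * benefit = 0.833902 * 0.613913 * 16920 = 8662.0811
NSP = 10848.0008


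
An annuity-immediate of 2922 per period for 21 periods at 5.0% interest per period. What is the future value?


FV = PMT * ((1+i)^n - 1) / i
= 2922 * ((1.05)^21 - 1) / 0.05
= 2922 * (2.785963 - 1) / 0.05
= 104371.6538


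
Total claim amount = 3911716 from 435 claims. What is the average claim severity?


severity = total / number
= 3911716 / 435
= 8992.4506


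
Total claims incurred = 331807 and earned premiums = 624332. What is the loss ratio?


Loss ratio = claims / premiums
= 331807 / 624332
= 0.5315


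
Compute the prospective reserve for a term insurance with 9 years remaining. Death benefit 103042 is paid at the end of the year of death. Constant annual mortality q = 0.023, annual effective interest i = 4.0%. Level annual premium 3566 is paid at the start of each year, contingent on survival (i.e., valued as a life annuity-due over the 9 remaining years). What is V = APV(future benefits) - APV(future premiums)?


v = 1/(1+i) = 0.961538
APV(future benefits) per unit = sum_{k=0}^{8} k_p_x * q * v^(k+1) = 0.157043
APV(future benefits) = 103042 * 0.157043 = 16182.0717
Life annuity-due factor ä_{x:9} = sum_{k=0}^{8} k_p_x * v^k = 7.101095
APV(future premiums) = 3566 * 7.101095 = 25322.5061
V = 16182.0717 - 25322.5061
= -9140.4344


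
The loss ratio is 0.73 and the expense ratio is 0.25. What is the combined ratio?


Combined ratio = loss ratio + expense ratio
= 0.73 + 0.25
= 0.98


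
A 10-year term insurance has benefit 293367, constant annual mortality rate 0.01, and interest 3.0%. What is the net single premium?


NSP = benefit * sum_{k=0}^{n-1} k_p_x * q * v^(k+1)
With constant q=0.01, v=0.970874
Sum = 0.081764
NSP = 293367 * 0.081764
= 23986.7715


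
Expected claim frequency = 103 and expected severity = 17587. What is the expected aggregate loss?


E[S] = E[N] * E[X]
= 103 * 17587
= 1.8115e+06


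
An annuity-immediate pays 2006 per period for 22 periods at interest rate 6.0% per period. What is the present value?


PV = PMT * (1 - (1+i)^(-n)) / i
= 2006 * (1 - (1+0.06)^(-22)) / 0.06
= 2006 * (1 - 0.277505) / 0.06
= 2006 * 12.041582
= 24155.4129


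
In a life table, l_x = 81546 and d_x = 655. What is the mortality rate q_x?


q_x = d_x / l_x
= 655 / 81546
= 0.008


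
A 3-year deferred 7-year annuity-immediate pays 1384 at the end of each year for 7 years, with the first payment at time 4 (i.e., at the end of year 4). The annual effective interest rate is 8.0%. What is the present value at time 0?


PV at time 3 of the 7-year annuity-immediate:
a_n = 1384 * (1-(1+0.08)^(-7))/0.08 = 7205.6162
Discount back 3 years to time 0:
PV = 7205.6162 * (1+0.08)^(-3)
= 7205.6162 * 0.793832
= 5720.0504


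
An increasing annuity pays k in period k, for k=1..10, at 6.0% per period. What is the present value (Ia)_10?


(Ia)_n = sum_{k=1}^{n} k * v^k, v = 1/(1+i)
v = 0.943396
Sum computed term by term:
(Ia)_10 = 36.9624


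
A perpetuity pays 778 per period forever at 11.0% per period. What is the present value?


PV = PMT / i
= 778 / 0.11
= 7072.7273


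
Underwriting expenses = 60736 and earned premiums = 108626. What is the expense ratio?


Expense ratio = expenses / premiums
= 60736 / 108626
= 0.5591


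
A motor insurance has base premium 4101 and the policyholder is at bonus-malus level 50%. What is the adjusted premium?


adjusted = base * BM_level / 100
= 4101 * 50 / 100
= 4101 * 0.5
= 2050.5


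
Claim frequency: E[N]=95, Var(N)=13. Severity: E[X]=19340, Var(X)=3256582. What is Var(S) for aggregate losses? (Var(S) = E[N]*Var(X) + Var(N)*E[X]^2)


Var(S) = E[N]*Var(X) + Var(N)*E[X]^2
= 95*3256582 + 13*19340^2
= 309375290 + 4862462800
= 5.1718e+09


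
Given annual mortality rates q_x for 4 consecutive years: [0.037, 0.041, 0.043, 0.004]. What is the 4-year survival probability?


p_k = 1 - q_k for each year
Survival = product of (1 - q_k)
= 0.963 * 0.959 * 0.957 * 0.996
= 0.8803


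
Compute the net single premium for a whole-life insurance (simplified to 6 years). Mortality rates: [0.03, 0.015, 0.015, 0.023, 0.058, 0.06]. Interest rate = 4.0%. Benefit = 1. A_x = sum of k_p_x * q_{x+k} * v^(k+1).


v = 0.961538
Year 0: k_p_x=1.0, q=0.03, term=0.028846
Year 1: k_p_x=0.97, q=0.015, term=0.013452
Year 2: k_p_x=0.95545, q=0.015, term=0.012741
Year 3: k_p_x=0.941118, q=0.023, term=0.018503
Year 4: k_p_x=0.919473, q=0.058, term=0.043833
Year 5: k_p_x=0.866143, q=0.06, term=0.041072
A_x = 0.1584


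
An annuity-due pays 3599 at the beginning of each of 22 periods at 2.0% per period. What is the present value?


PV_due = PMT * (1-(1+i)^(-n))/i * (1+i)
PV_immediate = 63551.3155
PV_due = 63551.3155 * 1.02
= 64822.3418


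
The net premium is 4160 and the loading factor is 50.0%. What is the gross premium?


Gross = net * (1 + loading)
= 4160 * (1 + 0.5)
= 4160 * 1.5
= 6240.0


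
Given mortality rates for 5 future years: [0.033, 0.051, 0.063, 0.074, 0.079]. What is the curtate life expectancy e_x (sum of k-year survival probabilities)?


e_x = sum_{k=1}^{n} k_p_x
k_p_x values:
  1_p_x = 0.967
  2_p_x = 0.917683
  3_p_x = 0.859869
  4_p_x = 0.796239
  5_p_x = 0.733336
e_x = 4.2741


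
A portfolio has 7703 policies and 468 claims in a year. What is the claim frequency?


frequency = claims / policies
= 468 / 7703
= 0.0608


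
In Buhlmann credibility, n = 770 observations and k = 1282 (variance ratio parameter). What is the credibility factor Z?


Z = n / (n + k)
= 770 / (770 + 1282)
= 770 / 2052
= 0.3752


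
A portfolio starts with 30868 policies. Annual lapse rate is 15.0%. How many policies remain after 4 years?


remaining = initial * (1 - lapse)^years
= 30868 * (1 - 0.15)^4
= 30868 * 0.522006
= 16113.2889


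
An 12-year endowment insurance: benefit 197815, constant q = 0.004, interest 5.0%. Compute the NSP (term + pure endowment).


Term component = 6876.7898
Pure endowment = 12_p_x * v^12 * benefit = 0.953042 * 0.556837 * 197815 = 104978.338
NSP = 111855.1277


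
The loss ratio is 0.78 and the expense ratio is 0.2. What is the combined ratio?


Combined ratio = loss ratio + expense ratio
= 0.78 + 0.2
= 0.98


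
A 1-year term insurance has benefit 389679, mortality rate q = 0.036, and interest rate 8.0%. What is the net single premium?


NSP = benefit * q * v
v = 1/(1+i) = 0.925926
NSP = 389679 * 0.036 * 0.925926
= 12989.3


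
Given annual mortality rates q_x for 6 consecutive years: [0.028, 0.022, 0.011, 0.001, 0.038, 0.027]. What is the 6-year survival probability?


p_k = 1 - q_k for each year
Survival = product of (1 - q_k)
= 0.972 * 0.978 * 0.989 * 0.999 * 0.962 * 0.973
= 0.8791


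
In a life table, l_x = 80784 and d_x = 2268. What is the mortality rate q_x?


q_x = d_x / l_x
= 2268 / 80784
= 0.0281


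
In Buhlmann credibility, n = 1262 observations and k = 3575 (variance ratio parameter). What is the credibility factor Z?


Z = n / (n + k)
= 1262 / (1262 + 3575)
= 1262 / 4837
= 0.2609


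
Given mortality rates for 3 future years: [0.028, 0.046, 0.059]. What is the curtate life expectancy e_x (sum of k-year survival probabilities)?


e_x = sum_{k=1}^{n} k_p_x
k_p_x values:
  1_p_x = 0.972
  2_p_x = 0.927288
  3_p_x = 0.872578
e_x = 2.7719


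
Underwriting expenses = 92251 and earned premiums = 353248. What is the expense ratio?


Expense ratio = expenses / premiums
= 92251 / 353248
= 0.2612


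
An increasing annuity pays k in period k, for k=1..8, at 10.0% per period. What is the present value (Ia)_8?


(Ia)_n = sum_{k=1}^{n} k * v^k, v = 1/(1+i)
v = 0.909091
Sum computed term by term:
(Ia)_8 = 21.3636


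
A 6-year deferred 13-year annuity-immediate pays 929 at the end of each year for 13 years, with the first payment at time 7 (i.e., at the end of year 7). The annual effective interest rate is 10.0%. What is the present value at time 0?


PV at time 6 of the 13-year annuity-immediate:
a_n = 929 * (1-(1+0.1)^(-13))/0.1 = 6599.0179
Discount back 6 years to time 0:
PV = 6599.0179 * (1+0.1)^(-6)
= 6599.0179 * 0.564474
= 3724.9736


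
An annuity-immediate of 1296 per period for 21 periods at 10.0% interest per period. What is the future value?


FV = PMT * ((1+i)^n - 1) / i
= 1296 * ((1.1)^21 - 1) / 0.1
= 1296 * (7.40025 - 1) / 0.1
= 82947.2393


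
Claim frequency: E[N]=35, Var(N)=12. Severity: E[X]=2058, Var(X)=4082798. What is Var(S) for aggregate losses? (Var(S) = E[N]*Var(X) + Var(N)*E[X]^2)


Var(S) = E[N]*Var(X) + Var(N)*E[X]^2
= 35*4082798 + 12*2058^2
= 142897930 + 50824368
= 1.9372e+08


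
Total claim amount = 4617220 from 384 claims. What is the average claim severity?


severity = total / number
= 4617220 / 384
= 12024.0104


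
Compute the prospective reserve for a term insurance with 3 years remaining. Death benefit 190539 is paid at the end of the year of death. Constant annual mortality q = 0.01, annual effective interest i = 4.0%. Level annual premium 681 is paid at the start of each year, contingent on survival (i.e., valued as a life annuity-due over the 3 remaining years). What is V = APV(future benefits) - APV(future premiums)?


v = 1/(1+i) = 0.961538
APV(future benefits) per unit = sum_{k=0}^{2} k_p_x * q * v^(k+1) = 0.027482
APV(future benefits) = 190539 * 0.027482 = 5236.306
Life annuity-due factor ä_{x:3} = sum_{k=0}^{2} k_p_x * v^k = 2.858081
APV(future premiums) = 681 * 2.858081 = 1946.3529
V = 5236.306 - 1946.3529
= 3289.9531


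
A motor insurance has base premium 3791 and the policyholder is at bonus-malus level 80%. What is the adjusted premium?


adjusted = base * BM_level / 100
= 3791 * 80 / 100
= 3791 * 0.8
= 3032.8
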